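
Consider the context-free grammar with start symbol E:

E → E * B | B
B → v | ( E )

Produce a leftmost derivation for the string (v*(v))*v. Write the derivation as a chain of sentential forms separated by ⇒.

E ⇒ E*B ⇒ B*B ⇒ (E)*B ⇒ (E*B)*B ⇒ (B*B)*B ⇒ (v*B)*B ⇒ (v*(E))*B ⇒ (v*(B))*B ⇒ (v*(v))*B ⇒ (v*(v))*v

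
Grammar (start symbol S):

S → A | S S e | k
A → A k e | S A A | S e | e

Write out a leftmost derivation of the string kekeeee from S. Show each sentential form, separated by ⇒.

S⇒A⇒SAA⇒kAA⇒keA⇒keSAA⇒keAAA⇒keSAAAA⇒kekAAAA⇒kekeAAA⇒kekeeAA⇒kekeeeA⇒kekeeee

S ⇒ A   [S → A]
A ⇒ SAA   [A → S A A]
SAA ⇒ kAA   [S → k]
kAA ⇒ keA   [A → e]
keA ⇒ keSAA   [A → S A A]
keSAA ⇒ keAAA   [S → A]
keAAA ⇒ keSAAAA   [A → S A A]
keSAAAA ⇒ kekAAAA   [S → k]
kekAAAA ⇒ kekeAAA   [A → e]
kekeAAA ⇒ kekeeAA   [A → e]
kekeeAA ⇒ kekeeeA   [A → e]
kekeeeA ⇒ kekeeee   [A → e]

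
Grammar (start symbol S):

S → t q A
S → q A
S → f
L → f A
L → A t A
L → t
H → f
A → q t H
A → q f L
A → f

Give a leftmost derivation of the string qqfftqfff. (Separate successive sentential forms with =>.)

S => qA => qqfL => qqfAtA => qqfftA => qqfftqfL => qqfftqffA => qqfftqfff

S => qA   [S → q A]
qA => qqfL   [A → q f L]
qqfL => qqfAtA   [L → A t A]
qqfAtA => qqfftA   [A → f]
qqfftA => qqfftqfL   [A → q f L]
qqfftqfL => qqfftqffA   [L → f A]
qqfftqffA => qqfftqfff   [A → f]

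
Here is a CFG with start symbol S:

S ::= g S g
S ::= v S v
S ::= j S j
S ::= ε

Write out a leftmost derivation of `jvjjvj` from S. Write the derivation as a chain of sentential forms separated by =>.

S => jSj   [S ::= j S j]
jSj => jvSvj   [S ::= v S v]
jvSvj => jvjSjvj   [S ::= j S j]
jvjSjvj => jvjjvj   [S ::= ε]

S=>jSj=>jvSvj=>jvjSjvj=>jvjjvj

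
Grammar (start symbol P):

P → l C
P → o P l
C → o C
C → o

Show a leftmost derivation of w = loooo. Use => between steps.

P => lC   [P → l C]
lC => loC   [C → o C]
loC => looC   [C → o C]
looC => loooC   [C → o C]
loooC => loooo   [C → o]

P=>lC=>loC=>looC=>loooC=>loooo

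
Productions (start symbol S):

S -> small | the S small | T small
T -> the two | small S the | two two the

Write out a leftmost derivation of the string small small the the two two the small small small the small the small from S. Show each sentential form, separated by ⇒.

S ⇒ T small   [S -> T small]
T small ⇒ small S the small   [T -> small S the]
small S the small ⇒ small T small the small   [S -> T small]
small T small the small ⇒ small small S the small the small   [T -> small S the]
small small S the small the small ⇒ small small the S small the small the small   [S -> the S small]
small small the S small the small the small ⇒ small small the the S small small the small the small   [S -> the S small]
small small the the S small small the small the small ⇒ small small the the T small small small the small the small   [S -> T small]
small small the the T small small small the small the small ⇒ small small the the two two the small small small the small the small   [T -> two two the]

S ⇒ T small ⇒ small S the small ⇒ small T small the small ⇒ small small S the small the small ⇒ small small the S small the small the small ⇒ small small the the S small small the small the small ⇒ small small the the T small small small the small the small ⇒ small small the the two two the small small small the small the small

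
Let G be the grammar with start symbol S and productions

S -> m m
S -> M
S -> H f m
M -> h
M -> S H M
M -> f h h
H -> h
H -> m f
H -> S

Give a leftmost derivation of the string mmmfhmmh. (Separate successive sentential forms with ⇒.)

S ⇒ M   [S -> M]
M ⇒ SHM   [M -> S H M]
SHM ⇒ MHM   [S -> M]
MHM ⇒ SHMHM   [M -> S H M]
SHMHM ⇒ mmHMHM   [S -> m m]
mmHMHM ⇒ mmmfMHM   [H -> m f]
mmmfMHM ⇒ mmmfhHM   [M -> h]
mmmfhHM ⇒ mmmfhSM   [H -> S]
mmmfhSM ⇒ mmmfhmmM   [S -> m m]
mmmfhmmM ⇒ mmmfhmmh   [M -> h]

S⇒M⇒SHM⇒MHM⇒SHMHM⇒mmHMHM⇒mmmfMHM⇒mmmfhHM⇒mmmfhSM⇒mmmfhmmM⇒mmmfhmmh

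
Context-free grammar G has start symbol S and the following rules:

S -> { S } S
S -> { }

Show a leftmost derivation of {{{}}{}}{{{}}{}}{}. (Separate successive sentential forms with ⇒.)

S⇒{S}S⇒{{S}S}S⇒{{{}}S}S⇒{{{}}{}}S⇒{{{}}{}}{S}S⇒{{{}}{}}{{S}S}S⇒{{{}}{}}{{{}}S}S⇒{{{}}{}}{{{}}{}}S⇒{{{}}{}}{{{}}{}}{}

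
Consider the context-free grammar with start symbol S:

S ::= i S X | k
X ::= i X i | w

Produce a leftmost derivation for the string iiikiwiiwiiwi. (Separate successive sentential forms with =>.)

S => iSX   [S ::= i S X]
iSX => iiSXX   [S ::= i S X]
iiSXX => iiiSXXX   [S ::= i S X]
iiiSXXX => iiikXXX   [S ::= k]
iiikXXX => iiikiXiXX   [X ::= i X i]
iiikiXiXX => iiikiwiXX   [X ::= w]
iiikiwiXX => iiikiwiiXiX   [X ::= i X i]
iiikiwiiXiX => iiikiwiiwiX   [X ::= w]
iiikiwiiwiX => iiikiwiiwiiXi   [X ::= i X i]
iiikiwiiwiiXi => iiikiwiiwiiwi   [X ::= w]

S => iSX => iiSXX => iiiSXXX => iiikXXX => iiikiXiXX => iiikiwiXX => iiikiwiiXiX => iiikiwiiwiX => iiikiwiiwiiXi => iiikiwiiwiiwi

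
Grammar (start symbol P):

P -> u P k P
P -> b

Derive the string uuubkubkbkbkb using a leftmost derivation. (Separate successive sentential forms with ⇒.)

P ⇒ uPkP   [P -> u P k P]
uPkP ⇒ uuPkPkP   [P -> u P k P]
uuPkPkP ⇒ uuuPkPkPkP   [P -> u P k P]
uuuPkPkPkP ⇒ uuubkPkPkP   [P -> b]
uuubkPkPkP ⇒ uuubkuPkPkPkP   [P -> u P k P]
uuubkuPkPkPkP ⇒ uuubkubkPkPkP   [P -> b]
uuubkubkPkPkP ⇒ uuubkubkbkPkP   [P -> b]
uuubkubkbkPkP ⇒ uuubkubkbkbkP   [P -> b]
uuubkubkbkbkP ⇒ uuubkubkbkbkb   [P -> b]

P⇒uPkP⇒uuPkPkP⇒uuuPkPkPkP⇒uuubkPkPkP⇒uuubkuPkPkPkP⇒uuubkubkPkPkP⇒uuubkubkbkPkP⇒uuubkubkbkbkP⇒uuubkubkbkbkb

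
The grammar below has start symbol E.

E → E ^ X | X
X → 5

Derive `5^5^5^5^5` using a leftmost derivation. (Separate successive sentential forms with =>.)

E => E^X => E^X^X => E^X^X^X => E^X^X^X^X => X^X^X^X^X => 5^X^X^X^X => 5^5^X^X^X => 5^5^5^X^X => 5^5^5^5^X => 5^5^5^5^5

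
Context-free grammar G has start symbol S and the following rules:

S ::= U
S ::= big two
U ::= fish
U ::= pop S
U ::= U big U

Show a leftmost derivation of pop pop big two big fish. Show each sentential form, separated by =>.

S => U => pop S => pop U => pop U big U => pop pop S big U => pop pop big two big U => pop pop big two big fish

S => U   [S ::= U]
U => pop S   [U ::= pop S]
pop S => pop U   [S ::= U]
pop U => pop U big U   [U ::= U big U]
pop U big U => pop pop S big U   [U ::= pop S]
pop pop S big U => pop pop big two big U   [S ::= big two]
pop pop big two big U => pop pop big two big fish   [U ::= fish]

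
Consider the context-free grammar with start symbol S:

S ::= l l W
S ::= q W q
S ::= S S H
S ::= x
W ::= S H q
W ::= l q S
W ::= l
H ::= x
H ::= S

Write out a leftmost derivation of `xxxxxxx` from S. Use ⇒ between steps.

S ⇒ SSH ⇒ SSHSH ⇒ xSHSH ⇒ xSSHHSH ⇒ xxSHHSH ⇒ xxxHHSH ⇒ xxxxHSH ⇒ xxxxxSH ⇒ xxxxxxH ⇒ xxxxxxx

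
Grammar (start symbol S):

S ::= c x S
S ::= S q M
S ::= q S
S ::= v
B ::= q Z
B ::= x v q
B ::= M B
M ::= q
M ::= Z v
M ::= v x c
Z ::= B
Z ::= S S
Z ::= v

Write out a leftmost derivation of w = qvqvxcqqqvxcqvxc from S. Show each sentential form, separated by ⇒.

S ⇒ qS ⇒ qSqM ⇒ qSqMqM ⇒ qSqMqMqM ⇒ qSqMqMqMqM ⇒ qvqMqMqMqM ⇒ qvqvxcqMqMqM ⇒ qvqvxcqqqMqM ⇒ qvqvxcqqqvxcqM ⇒ qvqvxcqqqvxcqvxc

S ⇒ qS   [S ::= q S]
qS ⇒ qSqM   [S ::= S q M]
qSqM ⇒ qSqMqM   [S ::= S q M]
qSqMqM ⇒ qSqMqMqM   [S ::= S q M]
qSqMqMqM ⇒ qSqMqMqMqM   [S ::= S q M]
qSqMqMqMqM ⇒ qvqMqMqMqM   [S ::= v]
qvqMqMqMqM ⇒ qvqvxcqMqMqM   [M ::= v x c]
qvqvxcqMqMqM ⇒ qvqvxcqqqMqM   [M ::= q]
qvqvxcqqqMqM ⇒ qvqvxcqqqvxcqM   [M ::= v x c]
qvqvxcqqqvxcqM ⇒ qvqvxcqqqvxcqvxc   [M ::= v x c]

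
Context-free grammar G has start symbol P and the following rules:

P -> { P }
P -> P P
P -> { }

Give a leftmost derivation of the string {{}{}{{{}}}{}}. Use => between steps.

P => {P} => {PP} => {PPP} => {{}PP} => {{}{}P} => {{}{}PP} => {{}{}{P}P} => {{}{}{{P}}P} => {{}{}{{{}}}P} => {{}{}{{{}}}{}}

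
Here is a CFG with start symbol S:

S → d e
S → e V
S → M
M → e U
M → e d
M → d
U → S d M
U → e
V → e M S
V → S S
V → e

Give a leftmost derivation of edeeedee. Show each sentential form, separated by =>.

S => eV   [S → e V]
eV => eSS   [V → S S]
eSS => edeS   [S → d e]
edeS => edeeV   [S → e V]
edeeV => edeeeMS   [V → e M S]
edeeeMS => edeeedS   [M → d]
edeeedS => edeeedM   [S → M]
edeeedM => edeeedeU   [M → e U]
edeeedeU => edeeedee   [U → e]

S=>eV=>eSS=>edeS=>edeeV=>edeeeMS=>edeeedS=>edeeedM=>edeeedeU=>edeeedee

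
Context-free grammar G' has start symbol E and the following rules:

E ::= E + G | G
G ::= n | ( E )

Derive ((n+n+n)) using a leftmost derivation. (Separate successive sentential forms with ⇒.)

E ⇒ G ⇒ (E) ⇒ (G) ⇒ ((E)) ⇒ ((E+G)) ⇒ ((E+G+G)) ⇒ ((G+G+G)) ⇒ ((n+G+G)) ⇒ ((n+n+G)) ⇒ ((n+n+n))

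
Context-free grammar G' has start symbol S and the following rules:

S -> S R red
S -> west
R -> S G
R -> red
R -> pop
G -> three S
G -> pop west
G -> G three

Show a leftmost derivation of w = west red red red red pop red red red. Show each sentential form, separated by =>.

S => S R red => S R red R red => S R red R red R red => S R red R red R red R red => west R red R red R red R red => west red red R red R red R red => west red red red red R red R red => west red red red red pop red R red => west red red red red pop red red red

S => S R red   [S -> S R red]
S R red => S R red R red   [S -> S R red]
S R red R red => S R red R red R red   [S -> S R red]
S R red R red R red => S R red R red R red R red   [S -> S R red]
S R red R red R red R red => west R red R red R red R red   [S -> west]
west R red R red R red R red => west red red R red R red R red   [R -> red]
west red red R red R red R red => west red red red red R red R red   [R -> red]
west red red red red R red R red => west red red red red pop red R red   [R -> pop]
west red red red red pop red R red => west red red red red pop red red red   [R -> red]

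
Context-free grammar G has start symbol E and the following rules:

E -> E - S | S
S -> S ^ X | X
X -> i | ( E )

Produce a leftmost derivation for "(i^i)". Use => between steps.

E => S => X => (E) => (S) => (S^X) => (X^X) => (i^X) => (i^i)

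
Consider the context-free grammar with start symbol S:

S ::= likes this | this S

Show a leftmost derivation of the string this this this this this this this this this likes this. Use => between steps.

S => this S   [S ::= this S]
this S => this this S   [S ::= this S]
this this S => this this this S   [S ::= this S]
this this this S => this this this this S   [S ::= this S]
this this this this S => this this this this this S   [S ::= this S]
this this this this this S => this this this this this this S   [S ::= this S]
this this this this this this S => this this this this this this this S   [S ::= this S]
this this this this this this this S => this this this this this this this this S   [S ::= this S]
this this this this this this this this S => this this this this this this this this this S   [S ::= this S]
this this this this this this this this this S => this this this this this this this this this likes this   [S ::= likes this]

S => this S => this this S => this this this S => this this this this S => this this this this this S => this this this this this this S => this this this this this this this S => this this this this this this this this S => this this this this this this this this this S => this this this this this this this this this likes this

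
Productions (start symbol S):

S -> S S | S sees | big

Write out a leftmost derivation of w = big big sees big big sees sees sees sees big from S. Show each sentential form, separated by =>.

S => S S => S sees S => S sees sees S => S sees sees sees S => S sees sees sees sees S => S S sees sees sees sees S => S S S sees sees sees sees S => S sees S S sees sees sees sees S => S S sees S S sees sees sees sees S => big S sees S S sees sees sees sees S => big big sees S S sees sees sees sees S => big big sees big S sees sees sees sees S => big big sees big big sees sees sees sees S => big big sees big big sees sees sees sees big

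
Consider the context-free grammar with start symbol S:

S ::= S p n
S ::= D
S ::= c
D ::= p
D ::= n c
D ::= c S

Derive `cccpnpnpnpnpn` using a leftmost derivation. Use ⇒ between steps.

S ⇒ Spn ⇒ Spnpn ⇒ Spnpnpn ⇒ Spnpnpnpn ⇒ Spnpnpnpnpn ⇒ Dpnpnpnpnpn ⇒ cSpnpnpnpnpn ⇒ cDpnpnpnpnpn ⇒ ccSpnpnpnpnpn ⇒ cccpnpnpnpnpn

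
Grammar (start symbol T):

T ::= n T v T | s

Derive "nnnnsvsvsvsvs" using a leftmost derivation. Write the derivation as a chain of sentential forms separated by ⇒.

T ⇒ nTvT ⇒ nnTvTvT ⇒ nnnTvTvTvT ⇒ nnnnTvTvTvTvT ⇒ nnnnsvTvTvTvT ⇒ nnnnsvsvTvTvT ⇒ nnnnsvsvsvTvT ⇒ nnnnsvsvsvsvT ⇒ nnnnsvsvsvsvs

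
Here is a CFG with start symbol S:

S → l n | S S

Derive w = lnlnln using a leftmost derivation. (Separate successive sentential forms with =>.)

S => SS   [S → S S]
SS => lnS   [S → l n]
lnS => lnSS   [S → S S]
lnSS => lnlnS   [S → l n]
lnlnS => lnlnln   [S → l n]

S => SS => lnS => lnSS => lnlnS => lnlnln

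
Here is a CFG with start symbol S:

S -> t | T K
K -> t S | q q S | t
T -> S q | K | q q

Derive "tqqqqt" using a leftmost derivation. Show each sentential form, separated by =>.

S=>TK=>KK=>tK=>tqqS=>tqqTK=>tqqqqK=>tqqqqt

S => TK   [S -> T K]
TK => KK   [T -> K]
KK => tK   [K -> t]
tK => tqqS   [K -> q q S]
tqqS => tqqTK   [S -> T K]
tqqTK => tqqqqK   [T -> q q]
tqqqqK => tqqqqt   [K -> t]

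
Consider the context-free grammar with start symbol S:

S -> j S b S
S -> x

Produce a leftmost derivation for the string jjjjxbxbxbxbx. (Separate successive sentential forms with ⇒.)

S ⇒ jSbS ⇒ jjSbSbS ⇒ jjjSbSbSbS ⇒ jjjjSbSbSbSbS ⇒ jjjjxbSbSbSbS ⇒ jjjjxbxbSbSbS ⇒ jjjjxbxbxbSbS ⇒ jjjjxbxbxbxbS ⇒ jjjjxbxbxbxbx

S ⇒ jSbS   [S -> j S b S]
jSbS ⇒ jjSbSbS   [S -> j S b S]
jjSbSbS ⇒ jjjSbSbSbS   [S -> j S b S]
jjjSbSbSbS ⇒ jjjjSbSbSbSbS   [S -> j S b S]
jjjjSbSbSbSbS ⇒ jjjjxbSbSbSbS   [S -> x]
jjjjxbSbSbSbS ⇒ jjjjxbxbSbSbS   [S -> x]
jjjjxbxbSbSbS ⇒ jjjjxbxbxbSbS   [S -> x]
jjjjxbxbxbSbS ⇒ jjjjxbxbxbxbS   [S -> x]
jjjjxbxbxbxbS ⇒ jjjjxbxbxbxbx   [S -> x]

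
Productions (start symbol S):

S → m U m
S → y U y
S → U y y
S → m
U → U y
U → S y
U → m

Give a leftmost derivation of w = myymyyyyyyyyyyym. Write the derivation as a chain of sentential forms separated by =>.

S => mUm => mUym => mUyym => mUyyym => mSyyyym => myUyyyyym => mySyyyyyym => myyUyyyyyyym => myySyyyyyyyym => myyUyyyyyyyyyym => myySyyyyyyyyyyym => myymyyyyyyyyyyym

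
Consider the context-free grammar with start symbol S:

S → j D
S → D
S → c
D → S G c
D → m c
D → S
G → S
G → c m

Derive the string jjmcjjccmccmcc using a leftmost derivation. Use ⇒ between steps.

S ⇒ jD ⇒ jSGc ⇒ jjDGc ⇒ jjmcGc ⇒ jjmcSc ⇒ jjmcDc ⇒ jjmcSGcc ⇒ jjmcjDGcc ⇒ jjmcjSGcGcc ⇒ jjmcjjDGcGcc ⇒ jjmcjjSGcGcc ⇒ jjmcjjcGcGcc ⇒ jjmcjjccmcGcc ⇒ jjmcjjccmccmcc

S ⇒ jD   [S → j D]
jD ⇒ jSGc   [D → S G c]
jSGc ⇒ jjDGc   [S → j D]
jjDGc ⇒ jjmcGc   [D → m c]
jjmcGc ⇒ jjmcSc   [G → S]
jjmcSc ⇒ jjmcDc   [S → D]
jjmcDc ⇒ jjmcSGcc   [D → S G c]
jjmcSGcc ⇒ jjmcjDGcc   [S → j D]
jjmcjDGcc ⇒ jjmcjSGcGcc   [D → S G c]
jjmcjSGcGcc ⇒ jjmcjjDGcGcc   [S → j D]
jjmcjjDGcGcc ⇒ jjmcjjSGcGcc   [D → S]
jjmcjjSGcGcc ⇒ jjmcjjcGcGcc   [S → c]
jjmcjjcGcGcc ⇒ jjmcjjccmcGcc   [G → c m]
jjmcjjccmcGcc ⇒ jjmcjjccmccmcc   [G → c m]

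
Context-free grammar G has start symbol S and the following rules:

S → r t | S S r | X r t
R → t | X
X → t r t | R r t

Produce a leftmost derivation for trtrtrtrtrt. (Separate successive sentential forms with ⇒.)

S ⇒ Xrt   [S → X r t]
Xrt ⇒ Rrtrt   [X → R r t]
Rrtrt ⇒ Xrtrt   [R → X]
Xrtrt ⇒ Rrtrtrt   [X → R r t]
Rrtrtrt ⇒ Xrtrtrt   [R → X]
Xrtrtrt ⇒ Rrtrtrtrt   [X → R r t]
Rrtrtrtrt ⇒ Xrtrtrtrt   [R → X]
Xrtrtrtrt ⇒ trtrtrtrtrt   [X → t r t]

S ⇒ Xrt ⇒ Rrtrt ⇒ Xrtrt ⇒ Rrtrtrt ⇒ Xrtrtrt ⇒ Rrtrtrtrt ⇒ Xrtrtrtrt ⇒ trtrtrtrtrt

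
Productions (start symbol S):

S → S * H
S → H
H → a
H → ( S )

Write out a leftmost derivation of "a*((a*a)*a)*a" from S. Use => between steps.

S => S*H   [S → S * H]
S*H => S*H*H   [S → S * H]
S*H*H => H*H*H   [S → H]
H*H*H => a*H*H   [H → a]
a*H*H => a*(S)*H   [H → ( S )]
a*(S)*H => a*(S*H)*H   [S → S * H]
a*(S*H)*H => a*(H*H)*H   [S → H]
a*(H*H)*H => a*((S)*H)*H   [H → ( S )]
a*((S)*H)*H => a*((S*H)*H)*H   [S → S * H]
a*((S*H)*H)*H => a*((H*H)*H)*H   [S → H]
a*((H*H)*H)*H => a*((a*H)*H)*H   [H → a]
a*((a*H)*H)*H => a*((a*a)*H)*H   [H → a]
a*((a*a)*H)*H => a*((a*a)*a)*H   [H → a]
a*((a*a)*a)*H => a*((a*a)*a)*a   [H → a]

S => S*H => S*H*H => H*H*H => a*H*H => a*(S)*H => a*(S*H)*H => a*(H*H)*H => a*((S)*H)*H => a*((S*H)*H)*H => a*((H*H)*H)*H => a*((a*H)*H)*H => a*((a*a)*H)*H => a*((a*a)*a)*H => a*((a*a)*a)*a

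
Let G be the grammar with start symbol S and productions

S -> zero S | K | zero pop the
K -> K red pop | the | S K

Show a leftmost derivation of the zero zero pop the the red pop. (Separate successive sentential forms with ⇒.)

S ⇒ K   [S -> K]
K ⇒ K red pop   [K -> K red pop]
K red pop ⇒ S K red pop   [K -> S K]
S K red pop ⇒ K K red pop   [S -> K]
K K red pop ⇒ the K red pop   [K -> the]
the K red pop ⇒ the S K red pop   [K -> S K]
the S K red pop ⇒ the zero S K red pop   [S -> zero S]
the zero S K red pop ⇒ the zero zero pop the K red pop   [S -> zero pop the]
the zero zero pop the K red pop ⇒ the zero zero pop the the red pop   [K -> the]

S ⇒ K ⇒ K red pop ⇒ S K red pop ⇒ K K red pop ⇒ the K red pop ⇒ the S K red pop ⇒ the zero S K red pop ⇒ the zero zero pop the K red pop ⇒ the zero zero pop the the red pop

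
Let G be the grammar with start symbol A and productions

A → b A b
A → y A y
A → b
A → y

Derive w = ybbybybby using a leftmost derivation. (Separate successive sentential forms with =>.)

A=>yAy=>ybAby=>ybbAbby=>ybbyAybby=>ybbybybby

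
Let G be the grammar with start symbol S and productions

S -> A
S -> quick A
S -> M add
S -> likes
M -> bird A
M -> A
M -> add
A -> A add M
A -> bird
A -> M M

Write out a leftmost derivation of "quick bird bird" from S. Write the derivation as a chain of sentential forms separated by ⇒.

S ⇒ quick A   [S -> quick A]
quick A ⇒ quick M M   [A -> M M]
quick M M ⇒ quick A M   [M -> A]
quick A M ⇒ quick bird M   [A -> bird]
quick bird M ⇒ quick bird A   [M -> A]
quick bird A ⇒ quick bird bird   [A -> bird]

S ⇒ quick A ⇒ quick M M ⇒ quick A M ⇒ quick bird M ⇒ quick bird A ⇒ quick bird bird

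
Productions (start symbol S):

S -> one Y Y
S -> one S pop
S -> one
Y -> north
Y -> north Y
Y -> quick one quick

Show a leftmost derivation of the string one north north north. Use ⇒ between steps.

S ⇒ one Y Y ⇒ one north Y Y ⇒ one north north Y ⇒ one north north north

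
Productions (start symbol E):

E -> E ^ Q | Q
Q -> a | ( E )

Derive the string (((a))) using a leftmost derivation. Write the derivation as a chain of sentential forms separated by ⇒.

E ⇒ Q   [E -> Q]
Q ⇒ (E)   [Q -> ( E )]
(E) ⇒ (Q)   [E -> Q]
(Q) ⇒ ((E))   [Q -> ( E )]
((E)) ⇒ ((Q))   [E -> Q]
((Q)) ⇒ (((E)))   [Q -> ( E )]
(((E))) ⇒ (((Q)))   [E -> Q]
(((Q))) ⇒ (((a)))   [Q -> a]

E ⇒ Q ⇒ (E) ⇒ (Q) ⇒ ((E)) ⇒ ((Q)) ⇒ (((E))) ⇒ (((Q))) ⇒ (((a)))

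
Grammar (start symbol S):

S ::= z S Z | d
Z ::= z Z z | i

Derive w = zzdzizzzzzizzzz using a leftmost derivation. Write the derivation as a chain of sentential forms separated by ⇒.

S ⇒ zSZ ⇒ zzSZZ ⇒ zzdZZ ⇒ zzdzZzZ ⇒ zzdzizZ ⇒ zzdzizzZz ⇒ zzdzizzzZzz ⇒ zzdzizzzzZzzz ⇒ zzdzizzzzzZzzzz ⇒ zzdzizzzzzizzzz

S ⇒ zSZ   [S ::= z S Z]
zSZ ⇒ zzSZZ   [S ::= z S Z]
zzSZZ ⇒ zzdZZ   [S ::= d]
zzdZZ ⇒ zzdzZzZ   [Z ::= z Z z]
zzdzZzZ ⇒ zzdzizZ   [Z ::= i]
zzdzizZ ⇒ zzdzizzZz   [Z ::= z Z z]
zzdzizzZz ⇒ zzdzizzzZzz   [Z ::= z Z z]
zzdzizzzZzz ⇒ zzdzizzzzZzzz   [Z ::= z Z z]
zzdzizzzzZzzz ⇒ zzdzizzzzzZzzzz   [Z ::= z Z z]
zzdzizzzzzZzzzz ⇒ zzdzizzzzzizzzz   [Z ::= i]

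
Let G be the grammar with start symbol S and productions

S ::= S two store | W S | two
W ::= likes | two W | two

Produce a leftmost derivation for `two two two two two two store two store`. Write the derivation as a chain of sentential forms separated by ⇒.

S ⇒ W S   [S ::= W S]
W S ⇒ two W S   [W ::= two W]
two W S ⇒ two two W S   [W ::= two W]
two two W S ⇒ two two two S   [W ::= two]
two two two S ⇒ two two two W S   [S ::= W S]
two two two W S ⇒ two two two two S   [W ::= two]
two two two two S ⇒ two two two two S two store   [S ::= S two store]
two two two two S two store ⇒ two two two two S two store two store   [S ::= S two store]
two two two two S two store two store ⇒ two two two two two two store two store   [S ::= two]

S ⇒ W S ⇒ two W S ⇒ two two W S ⇒ two two two S ⇒ two two two W S ⇒ two two two two S ⇒ two two two two S two store ⇒ two two two two S two store two store ⇒ two two two two two two store two store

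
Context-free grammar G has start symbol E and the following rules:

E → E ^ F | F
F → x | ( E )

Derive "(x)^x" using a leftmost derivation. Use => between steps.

E => E^F   [E → E ^ F]
E^F => F^F   [E → F]
F^F => (E)^F   [F → ( E )]
(E)^F => (F)^F   [E → F]
(F)^F => (x)^F   [F → x]
(x)^F => (x)^x   [F → x]

E=>E^F=>F^F=>(E)^F=>(F)^F=>(x)^F=>(x)^x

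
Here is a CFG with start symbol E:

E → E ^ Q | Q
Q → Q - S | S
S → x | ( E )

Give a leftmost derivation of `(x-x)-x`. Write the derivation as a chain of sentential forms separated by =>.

E=>Q=>Q-S=>S-S=>(E)-S=>(Q)-S=>(Q-S)-S=>(S-S)-S=>(x-S)-S=>(x-x)-S=>(x-x)-x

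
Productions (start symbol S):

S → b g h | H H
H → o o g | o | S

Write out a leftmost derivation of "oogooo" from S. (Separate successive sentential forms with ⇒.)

S ⇒ HH   [S → H H]
HH ⇒ SH   [H → S]
SH ⇒ HHH   [S → H H]
HHH ⇒ oogHH   [H → o o g]
oogHH ⇒ oogSH   [H → S]
oogSH ⇒ oogHHH   [S → H H]
oogHHH ⇒ oogoHH   [H → o]
oogoHH ⇒ oogooH   [H → o]
oogooH ⇒ oogooo   [H → o]

S ⇒ HH ⇒ SH ⇒ HHH ⇒ oogHH ⇒ oogSH ⇒ oogHHH ⇒ oogoHH ⇒ oogooH ⇒ oogooo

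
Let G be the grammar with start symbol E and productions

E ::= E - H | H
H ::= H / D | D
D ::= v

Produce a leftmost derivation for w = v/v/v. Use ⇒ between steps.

E ⇒ H ⇒ H/D ⇒ H/D/D ⇒ D/D/D ⇒ v/D/D ⇒ v/v/D ⇒ v/v/v

E ⇒ H   [E ::= H]
H ⇒ H/D   [H ::= H / D]
H/D ⇒ H/D/D   [H ::= H / D]
H/D/D ⇒ D/D/D   [H ::= D]
D/D/D ⇒ v/D/D   [D ::= v]
v/D/D ⇒ v/v/D   [D ::= v]
v/v/D ⇒ v/v/v   [D ::= v]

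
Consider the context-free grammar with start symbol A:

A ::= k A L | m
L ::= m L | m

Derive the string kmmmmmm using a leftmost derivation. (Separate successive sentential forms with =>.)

A => kAL   [A ::= k A L]
kAL => kmL   [A ::= m]
kmL => kmmL   [L ::= m L]
kmmL => kmmmL   [L ::= m L]
kmmmL => kmmmmL   [L ::= m L]
kmmmmL => kmmmmmL   [L ::= m L]
kmmmmmL => kmmmmmm   [L ::= m]

A => kAL => kmL => kmmL => kmmmL => kmmmmL => kmmmmmL => kmmmmmm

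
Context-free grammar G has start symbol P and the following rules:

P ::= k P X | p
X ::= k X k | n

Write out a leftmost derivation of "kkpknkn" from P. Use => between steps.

P => kPX => kkPXX => kkpXX => kkpkXkX => kkpknkX => kkpknkn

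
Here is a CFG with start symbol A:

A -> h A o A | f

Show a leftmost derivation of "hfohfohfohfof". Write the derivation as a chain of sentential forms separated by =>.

A => hAoA => hfoA => hfohAoA => hfohfoA => hfohfohAoA => hfohfohfoA => hfohfohfohAoA => hfohfohfohfoA => hfohfohfohfof

A => hAoA   [A -> h A o A]
hAoA => hfoA   [A -> f]
hfoA => hfohAoA   [A -> h A o A]
hfohAoA => hfohfoA   [A -> f]
hfohfoA => hfohfohAoA   [A -> h A o A]
hfohfohAoA => hfohfohfoA   [A -> f]
hfohfohfoA => hfohfohfohAoA   [A -> h A o A]
hfohfohfohAoA => hfohfohfohfoA   [A -> f]
hfohfohfohfoA => hfohfohfohfof   [A -> f]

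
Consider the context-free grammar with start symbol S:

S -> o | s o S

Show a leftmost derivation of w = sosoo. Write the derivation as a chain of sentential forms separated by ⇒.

S⇒soS⇒sosoS⇒sosoo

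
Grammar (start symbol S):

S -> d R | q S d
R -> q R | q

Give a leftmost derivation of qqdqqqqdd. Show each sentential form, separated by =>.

S => qSd => qqSdd => qqdRdd => qqdqRdd => qqdqqRdd => qqdqqqRdd => qqdqqqqdd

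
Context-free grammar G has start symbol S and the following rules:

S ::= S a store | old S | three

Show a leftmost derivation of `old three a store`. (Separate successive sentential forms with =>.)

S => S a store   [S ::= S a store]
S a store => old S a store   [S ::= old S]
old S a store => old three a store   [S ::= three]

S => S a store => old S a store => old three a store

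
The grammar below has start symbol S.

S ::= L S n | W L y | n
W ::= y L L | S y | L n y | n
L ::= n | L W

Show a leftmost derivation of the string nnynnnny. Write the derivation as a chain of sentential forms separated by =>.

S => WLy   [S ::= W L y]
WLy => LnyLy   [W ::= L n y]
LnyLy => nnyLy   [L ::= n]
nnyLy => nnyLWy   [L ::= L W]
nnyLWy => nnyLWWy   [L ::= L W]
nnyLWWy => nnyLWWWy   [L ::= L W]
nnyLWWWy => nnynWWWy   [L ::= n]
nnynWWWy => nnynnWWy   [W ::= n]
nnynnWWy => nnynnnWy   [W ::= n]
nnynnnWy => nnynnnny   [W ::= n]

S => WLy => LnyLy => nnyLy => nnyLWy => nnyLWWy => nnyLWWWy => nnynWWWy => nnynnWWy => nnynnnWy => nnynnnny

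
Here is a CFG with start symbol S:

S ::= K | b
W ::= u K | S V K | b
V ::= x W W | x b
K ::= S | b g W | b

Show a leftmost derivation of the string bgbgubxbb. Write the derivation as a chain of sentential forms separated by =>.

S => K => bgW => bgSVK => bgKVK => bgbgWVK => bgbguKVK => bgbgubVK => bgbgubxbK => bgbgubxbS => bgbgubxbb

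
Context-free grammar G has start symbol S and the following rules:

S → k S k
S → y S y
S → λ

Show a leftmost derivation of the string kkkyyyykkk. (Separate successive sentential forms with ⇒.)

S ⇒ kSk   [S → k S k]
kSk ⇒ kkSkk   [S → k S k]
kkSkk ⇒ kkkSkkk   [S → k S k]
kkkSkkk ⇒ kkkySykkk   [S → y S y]
kkkySykkk ⇒ kkkyySyykkk   [S → y S y]
kkkyySyykkk ⇒ kkkyyyykkk   [S → λ]

S⇒kSk⇒kkSkk⇒kkkSkkk⇒kkkySykkk⇒kkkyySyykkk⇒kkkyyyykkk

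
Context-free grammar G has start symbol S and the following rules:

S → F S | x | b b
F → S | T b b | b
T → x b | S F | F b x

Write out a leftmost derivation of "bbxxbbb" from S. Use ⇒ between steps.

S ⇒ FS   [S → F S]
FS ⇒ SS   [F → S]
SS ⇒ FSS   [S → F S]
FSS ⇒ SSS   [F → S]
SSS ⇒ FSSS   [S → F S]
FSSS ⇒ SSSS   [F → S]
SSSS ⇒ bbSSS   [S → b b]
bbSSS ⇒ bbxSS   [S → x]
bbxSS ⇒ bbxxS   [S → x]
bbxxS ⇒ bbxxFS   [S → F S]
bbxxFS ⇒ bbxxbS   [F → b]
bbxxbS ⇒ bbxxbbb   [S → b b]

S ⇒ FS ⇒ SS ⇒ FSS ⇒ SSS ⇒ FSSS ⇒ SSSS ⇒ bbSSS ⇒ bbxSS ⇒ bbxxS ⇒ bbxxFS ⇒ bbxxbS ⇒ bbxxbbb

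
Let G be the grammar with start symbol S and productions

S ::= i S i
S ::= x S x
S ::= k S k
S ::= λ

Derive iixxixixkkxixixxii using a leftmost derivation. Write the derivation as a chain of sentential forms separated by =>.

S => iSi   [S ::= i S i]
iSi => iiSii   [S ::= i S i]
iiSii => iixSxii   [S ::= x S x]
iixSxii => iixxSxxii   [S ::= x S x]
iixxSxxii => iixxiSixxii   [S ::= i S i]
iixxiSixxii => iixxixSxixxii   [S ::= x S x]
iixxixSxixxii => iixxixiSixixxii   [S ::= i S i]
iixxixiSixixxii => iixxixixSxixixxii   [S ::= x S x]
iixxixixSxixixxii => iixxixixkSkxixixxii   [S ::= k S k]
iixxixixkSkxixixxii => iixxixixkkxixixxii   [S ::= λ]

S => iSi => iiSii => iixSxii => iixxSxxii => iixxiSixxii => iixxixSxixxii => iixxixiSixixxii => iixxixixSxixixxii => iixxixixkSkxixixxii => iixxixixkkxixixxii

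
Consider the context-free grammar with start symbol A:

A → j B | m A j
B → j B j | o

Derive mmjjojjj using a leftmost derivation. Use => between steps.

A => mAj => mmAjj => mmjBjj => mmjjBjjj => mmjjojjj

A => mAj   [A → m A j]
mAj => mmAjj   [A → m A j]
mmAjj => mmjBjj   [A → j B]
mmjBjj => mmjjBjjj   [B → j B j]
mmjjBjjj => mmjjojjj   [B → o]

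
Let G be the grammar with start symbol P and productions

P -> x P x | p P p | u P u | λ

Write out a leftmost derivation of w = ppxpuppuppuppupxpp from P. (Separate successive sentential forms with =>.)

P => pPp   [P -> p P p]
pPp => ppPpp   [P -> p P p]
ppPpp => ppxPxpp   [P -> x P x]
ppxPxpp => ppxpPpxpp   [P -> p P p]
ppxpPpxpp => ppxpuPupxpp   [P -> u P u]
ppxpuPupxpp => ppxpupPpupxpp   [P -> p P p]
ppxpupPpupxpp => ppxpuppPppupxpp   [P -> p P p]
ppxpuppPppupxpp => ppxpuppuPuppupxpp   [P -> u P u]
ppxpuppuPuppupxpp => ppxpuppupPpuppupxpp   [P -> p P p]
ppxpuppupPpuppupxpp => ppxpuppuppuppupxpp   [P -> λ]

P => pPp => ppPpp => ppxPxpp => ppxpPpxpp => ppxpuPupxpp => ppxpupPpupxpp => ppxpuppPppupxpp => ppxpuppuPuppupxpp => ppxpuppupPpuppupxpp => ppxpuppuppuppupxpp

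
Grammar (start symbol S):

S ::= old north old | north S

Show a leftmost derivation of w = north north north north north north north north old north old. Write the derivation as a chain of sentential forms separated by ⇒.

S ⇒ north S   [S ::= north S]
north S ⇒ north north S   [S ::= north S]
north north S ⇒ north north north S   [S ::= north S]
north north north S ⇒ north north north north S   [S ::= north S]
north north north north S ⇒ north north north north north S   [S ::= north S]
north north north north north S ⇒ north north north north north north S   [S ::= north S]
north north north north north north S ⇒ north north north north north north north S   [S ::= north S]
north north north north north north north S ⇒ north north north north north north north north S   [S ::= north S]
north north north north north north north north S ⇒ north north north north north north north north old north old   [S ::= old north old]

S ⇒ north S ⇒ north north S ⇒ north north north S ⇒ north north north north S ⇒ north north north north north S ⇒ north north north north north north S ⇒ north north north north north north north S ⇒ north north north north north north north north S ⇒ north north north north north north north north old north old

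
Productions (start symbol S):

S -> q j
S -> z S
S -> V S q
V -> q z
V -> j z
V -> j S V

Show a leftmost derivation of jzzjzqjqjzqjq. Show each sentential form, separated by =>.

S => VSq => jSVSq => jzSVSq => jzzSVSq => jzzVSqVSq => jzzjzSqVSq => jzzjzqjqVSq => jzzjzqjqjzSq => jzzjzqjqjzqjq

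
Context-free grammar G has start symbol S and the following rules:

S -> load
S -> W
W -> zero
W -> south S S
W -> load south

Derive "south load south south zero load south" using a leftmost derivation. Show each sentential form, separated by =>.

S => W   [S -> W]
W => south S S   [W -> south S S]
south S S => south W S   [S -> W]
south W S => south load south S   [W -> load south]
south load south S => south load south W   [S -> W]
south load south W => south load south south S S   [W -> south S S]
south load south south S S => south load south south W S   [S -> W]
south load south south W S => south load south south zero S   [W -> zero]
south load south south zero S => south load south south zero W   [S -> W]
south load south south zero W => south load south south zero load south   [W -> load south]

S => W => south S S => south W S => south load south S => south load south W => south load south south S S => south load south south W S => south load south south zero S => south load south south zero W => south load south south zero load south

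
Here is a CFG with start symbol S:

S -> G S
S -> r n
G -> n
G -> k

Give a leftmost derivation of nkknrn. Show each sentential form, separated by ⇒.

S ⇒ GS ⇒ nS ⇒ nGS ⇒ nkS ⇒ nkGS ⇒ nkkS ⇒ nkkGS ⇒ nkknS ⇒ nkknrn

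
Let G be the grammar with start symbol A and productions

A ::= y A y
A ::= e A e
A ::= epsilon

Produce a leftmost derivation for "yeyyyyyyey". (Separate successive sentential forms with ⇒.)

A ⇒ yAy ⇒ yeAey ⇒ yeyAyey ⇒ yeyyAyyey ⇒ yeyyyAyyyey ⇒ yeyyyyyyey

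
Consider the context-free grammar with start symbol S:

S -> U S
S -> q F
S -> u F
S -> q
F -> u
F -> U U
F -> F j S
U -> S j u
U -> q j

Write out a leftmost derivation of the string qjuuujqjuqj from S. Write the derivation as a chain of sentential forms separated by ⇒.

S ⇒ US   [S -> U S]
US ⇒ qjS   [U -> q j]
qjS ⇒ qjuF   [S -> u F]
qjuF ⇒ qjuUU   [F -> U U]
qjuUU ⇒ qjuSjuU   [U -> S j u]
qjuSjuU ⇒ qjuuFjuU   [S -> u F]
qjuuFjuU ⇒ qjuuFjSjuU   [F -> F j S]
qjuuFjSjuU ⇒ qjuuujSjuU   [F -> u]
qjuuujSjuU ⇒ qjuuujqjuU   [S -> q]
qjuuujqjuU ⇒ qjuuujqjuqj   [U -> q j]

S⇒US⇒qjS⇒qjuF⇒qjuUU⇒qjuSjuU⇒qjuuFjuU⇒qjuuFjSjuU⇒qjuuujSjuU⇒qjuuujqjuU⇒qjuuujqjuqj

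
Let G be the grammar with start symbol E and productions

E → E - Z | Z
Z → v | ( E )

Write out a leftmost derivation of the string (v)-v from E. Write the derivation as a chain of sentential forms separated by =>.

E => E-Z => Z-Z => (E)-Z => (Z)-Z => (v)-Z => (v)-v

E => E-Z   [E → E - Z]
E-Z => Z-Z   [E → Z]
Z-Z => (E)-Z   [Z → ( E )]
(E)-Z => (Z)-Z   [E → Z]
(Z)-Z => (v)-Z   [Z → v]
(v)-Z => (v)-v   [Z → v]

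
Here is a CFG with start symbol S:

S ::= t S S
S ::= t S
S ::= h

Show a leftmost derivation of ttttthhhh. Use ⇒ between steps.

S ⇒ tSS   [S ::= t S S]
tSS ⇒ ttSS   [S ::= t S]
ttSS ⇒ tttSSS   [S ::= t S S]
tttSSS ⇒ ttttSSS   [S ::= t S]
ttttSSS ⇒ tttttSSSS   [S ::= t S S]
tttttSSSS ⇒ ttttthSSS   [S ::= h]
ttttthSSS ⇒ ttttthhSS   [S ::= h]
ttttthhSS ⇒ ttttthhhS   [S ::= h]
ttttthhhS ⇒ ttttthhhh   [S ::= h]

S⇒tSS⇒ttSS⇒tttSSS⇒ttttSSS⇒tttttSSSS⇒ttttthSSS⇒ttttthhSS⇒ttttthhhS⇒ttttthhhh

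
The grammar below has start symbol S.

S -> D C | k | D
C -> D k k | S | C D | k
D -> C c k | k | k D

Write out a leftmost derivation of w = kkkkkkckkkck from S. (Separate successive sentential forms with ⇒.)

S ⇒ D ⇒ kD ⇒ kCck ⇒ kDkkck ⇒ kCckkkck ⇒ kCDckkkck ⇒ kDkkDckkkck ⇒ kkkkDckkkck ⇒ kkkkkDckkkck ⇒ kkkkkkckkkck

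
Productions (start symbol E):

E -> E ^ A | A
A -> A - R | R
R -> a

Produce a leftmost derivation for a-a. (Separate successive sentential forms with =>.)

E => A => A-R => R-R => a-R => a-a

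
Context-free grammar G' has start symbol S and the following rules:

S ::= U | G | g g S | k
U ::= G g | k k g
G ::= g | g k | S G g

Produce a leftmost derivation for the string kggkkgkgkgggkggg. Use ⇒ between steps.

S ⇒ U ⇒ Gg ⇒ SGgg ⇒ kGgg ⇒ kSGggg ⇒ kggSGggg ⇒ kggGGggg ⇒ kggSGgGggg ⇒ kggUGgGggg ⇒ kggkkgGgGggg ⇒ kggkkgSGggGggg ⇒ kggkkgkGggGggg ⇒ kggkkgkgkggGggg ⇒ kggkkgkgkgggkggg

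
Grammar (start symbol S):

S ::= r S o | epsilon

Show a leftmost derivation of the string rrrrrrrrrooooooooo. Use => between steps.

S => rSo   [S ::= r S o]
rSo => rrSoo   [S ::= r S o]
rrSoo => rrrSooo   [S ::= r S o]
rrrSooo => rrrrSoooo   [S ::= r S o]
rrrrSoooo => rrrrrSooooo   [S ::= r S o]
rrrrrSooooo => rrrrrrSoooooo   [S ::= r S o]
rrrrrrSoooooo => rrrrrrrSooooooo   [S ::= r S o]
rrrrrrrSooooooo => rrrrrrrrSoooooooo   [S ::= r S o]
rrrrrrrrSoooooooo => rrrrrrrrrSooooooooo   [S ::= r S o]
rrrrrrrrrSooooooooo => rrrrrrrrrooooooooo   [S ::= epsilon]

S=>rSo=>rrSoo=>rrrSooo=>rrrrSoooo=>rrrrrSooooo=>rrrrrrSoooooo=>rrrrrrrSooooooo=>rrrrrrrrSoooooooo=>rrrrrrrrrSooooooooo=>rrrrrrrrrooooooooo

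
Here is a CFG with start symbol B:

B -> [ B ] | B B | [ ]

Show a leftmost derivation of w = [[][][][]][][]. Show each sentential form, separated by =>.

B=>BB=>BBB=>[B]BB=>[BB]BB=>[BBB]BB=>[BBBB]BB=>[[]BBB]BB=>[[][]BB]BB=>[[][][]B]BB=>[[][][][]]BB=>[[][][][]][]B=>[[][][][]][][]

B => BB   [B -> B B]
BB => BBB   [B -> B B]
BBB => [B]BB   [B -> [ B ]]
[B]BB => [BB]BB   [B -> B B]
[BB]BB => [BBB]BB   [B -> B B]
[BBB]BB => [BBBB]BB   [B -> B B]
[BBBB]BB => [[]BBB]BB   [B -> [ ]]
[[]BBB]BB => [[][]BB]BB   [B -> [ ]]
[[][]BB]BB => [[][][]B]BB   [B -> [ ]]
[[][][]B]BB => [[][][][]]BB   [B -> [ ]]
[[][][][]]BB => [[][][][]][]B   [B -> [ ]]
[[][][][]][]B => [[][][][]][][]   [B -> [ ]]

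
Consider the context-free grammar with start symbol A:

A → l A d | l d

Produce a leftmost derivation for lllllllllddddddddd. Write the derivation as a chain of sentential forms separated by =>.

A=>lAd=>llAdd=>lllAddd=>llllAdddd=>lllllAddddd=>llllllAdddddd=>lllllllAddddddd=>llllllllAdddddddd=>lllllllllddddddddd

A => lAd   [A → l A d]
lAd => llAdd   [A → l A d]
llAdd => lllAddd   [A → l A d]
lllAddd => llllAdddd   [A → l A d]
llllAdddd => lllllAddddd   [A → l A d]
lllllAddddd => llllllAdddddd   [A → l A d]
llllllAdddddd => lllllllAddddddd   [A → l A d]
lllllllAddddddd => llllllllAdddddddd   [A → l A d]
llllllllAdddddddd => lllllllllddddddddd   [A → l d]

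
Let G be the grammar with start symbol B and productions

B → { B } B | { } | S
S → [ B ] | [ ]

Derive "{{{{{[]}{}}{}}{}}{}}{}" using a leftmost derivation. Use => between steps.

B => {B}B   [B → { B } B]
{B}B => {{B}B}B   [B → { B } B]
{{B}B}B => {{{B}B}B}B   [B → { B } B]
{{{B}B}B}B => {{{{B}B}B}B}B   [B → { B } B]
{{{{B}B}B}B}B => {{{{{B}B}B}B}B}B   [B → { B } B]
{{{{{B}B}B}B}B}B => {{{{{S}B}B}B}B}B   [B → S]
{{{{{S}B}B}B}B}B => {{{{{[]}B}B}B}B}B   [S → [ ]]
{{{{{[]}B}B}B}B}B => {{{{{[]}{}}B}B}B}B   [B → { }]
{{{{{[]}{}}B}B}B}B => {{{{{[]}{}}{}}B}B}B   [B → { }]
{{{{{[]}{}}{}}B}B}B => {{{{{[]}{}}{}}{}}B}B   [B → { }]
{{{{{[]}{}}{}}{}}B}B => {{{{{[]}{}}{}}{}}{}}B   [B → { }]
{{{{{[]}{}}{}}{}}{}}B => {{{{{[]}{}}{}}{}}{}}{}   [B → { }]

B=>{B}B=>{{B}B}B=>{{{B}B}B}B=>{{{{B}B}B}B}B=>{{{{{B}B}B}B}B}B=>{{{{{S}B}B}B}B}B=>{{{{{[]}B}B}B}B}B=>{{{{{[]}{}}B}B}B}B=>{{{{{[]}{}}{}}B}B}B=>{{{{{[]}{}}{}}{}}B}B=>{{{{{[]}{}}{}}{}}{}}B=>{{{{{[]}{}}{}}{}}{}}{}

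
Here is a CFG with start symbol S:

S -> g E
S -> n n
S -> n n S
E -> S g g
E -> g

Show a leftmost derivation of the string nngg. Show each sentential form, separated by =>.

S => nnS => nngE => nngg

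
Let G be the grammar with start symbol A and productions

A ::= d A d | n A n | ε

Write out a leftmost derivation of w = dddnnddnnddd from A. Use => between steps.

A => dAd   [A ::= d A d]
dAd => ddAdd   [A ::= d A d]
ddAdd => dddAddd   [A ::= d A d]
dddAddd => dddnAnddd   [A ::= n A n]
dddnAnddd => dddnnAnnddd   [A ::= n A n]
dddnnAnnddd => dddnndAdnnddd   [A ::= d A d]
dddnndAdnnddd => dddnnddnnddd   [A ::= ε]

A=>dAd=>ddAdd=>dddAddd=>dddnAnddd=>dddnnAnnddd=>dddnndAdnnddd=>dddnnddnnddd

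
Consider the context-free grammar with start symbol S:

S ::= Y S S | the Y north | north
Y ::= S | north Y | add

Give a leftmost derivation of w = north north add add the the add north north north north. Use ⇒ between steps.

S ⇒ Y S S   [S ::= Y S S]
Y S S ⇒ north Y S S   [Y ::= north Y]
north Y S S ⇒ north north Y S S   [Y ::= north Y]
north north Y S S ⇒ north north add S S   [Y ::= add]
north north add S S ⇒ north north add Y S S S   [S ::= Y S S]
north north add Y S S S ⇒ north north add add S S S   [Y ::= add]
north north add add S S S ⇒ north north add add the Y north S S   [S ::= the Y north]
north north add add the Y north S S ⇒ north north add add the S north S S   [Y ::= S]
north north add add the S north S S ⇒ north north add add the the Y north north S S   [S ::= the Y north]
north north add add the the Y north north S S ⇒ north north add add the the add north north S S   [Y ::= add]
north north add add the the add north north S S ⇒ north north add add the the add north north north S   [S ::= north]
north north add add the the add north north north S ⇒ north north add add the the add north north north north   [S ::= north]

S ⇒ Y S S ⇒ north Y S S ⇒ north north Y S S ⇒ north north add S S ⇒ north north add Y S S S ⇒ north north add add S S S ⇒ north north add add the Y north S S ⇒ north north add add the S north S S ⇒ north north add add the the Y north north S S ⇒ north north add add the the add north north S S ⇒ north north add add the the add north north north S ⇒ north north add add the the add north north north north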